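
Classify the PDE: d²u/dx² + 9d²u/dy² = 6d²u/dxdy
Rewriting in standard form: d²u/dx² - 6d²u/dxdy + 9d²u/dy² = 0. A = 1, B = -6, C = 9. Discriminant B² - 4AC = 0. Since 0 = 0, parabolic.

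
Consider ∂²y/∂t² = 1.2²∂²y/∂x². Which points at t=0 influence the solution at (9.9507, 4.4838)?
Domain of dependence: [4.57014, 15.33126]. Signals travel at speed 1.2, so data within |x - 9.9507| ≤ 1.2·4.4838 = 5.38056 can reach the point.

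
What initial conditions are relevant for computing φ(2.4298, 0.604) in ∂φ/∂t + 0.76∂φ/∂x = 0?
A single point: x = 1.97076. The characteristic through (2.4298, 0.604) is x - 0.76t = const, so x = 2.4298 - 0.76·0.604 = 1.97076.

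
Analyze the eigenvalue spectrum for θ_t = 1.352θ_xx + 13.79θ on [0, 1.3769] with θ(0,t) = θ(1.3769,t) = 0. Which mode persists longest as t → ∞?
Eigenvalues: λₙ = 1.352n²π²/1.3769² - 13.79.
First three modes:
  n=1: λ₁ = 1.352π²/1.3769² - 13.79 ≈ -6.752
  n=2: λ₂ = 5.408π²/1.3769² - 13.79 ≈ 14.363
  n=3: λ₃ = 12.168π²/1.3769² - 13.79 ≈ 49.555
Since 1.352π²/1.3769² ≈ 7.038 < 13.79, λ₁ < 0.
The n=1 mode grows fastest (−λₙ is largest for n=1) → dominates.
Asymptotic: θ ~ c₁ sin(πx/1.3769) e^{6.752t} (exponential growth at rate −λ₁ ≈ 6.752).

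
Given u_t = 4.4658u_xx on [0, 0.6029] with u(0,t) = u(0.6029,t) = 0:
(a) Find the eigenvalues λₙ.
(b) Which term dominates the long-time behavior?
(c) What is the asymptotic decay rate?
Eigenvalues: λₙ = 4.4658n²π²/0.6029².
First three modes:
  n=1: λ₁ = 4.4658π²/0.6029² ≈ 121.257
  n=2: λ₂ = 17.8632π²/0.6029² ≈ 485.03 (4× faster decay)
  n=3: λ₃ = 40.1922π²/0.6029² ≈ 1091.317 (9× faster decay)
As t → ∞, higher modes decay exponentially faster. The n=1 mode dominates: u ~ c₁ sin(πx/0.6029) e^{-λ₁t}.
Decay rate: λ₁ = 4.4658π²/0.6029² ≈ 121.257.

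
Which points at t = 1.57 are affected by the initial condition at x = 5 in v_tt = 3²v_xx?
Domain of influence: [0.29, 9.71]. Data at x = 5 spreads outward at speed 3.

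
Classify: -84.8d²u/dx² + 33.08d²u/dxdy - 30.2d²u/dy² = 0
Elliptic (discriminant = -9149.5536).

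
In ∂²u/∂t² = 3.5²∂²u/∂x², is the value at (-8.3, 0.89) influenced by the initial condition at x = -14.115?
No. The domain of dependence is [-11.415, -5.185], and -14.115 is outside this interval.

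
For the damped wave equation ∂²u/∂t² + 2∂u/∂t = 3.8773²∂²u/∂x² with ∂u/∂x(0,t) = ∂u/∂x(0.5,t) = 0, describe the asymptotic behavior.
u → constant (steady state). Damping (γ=2) dissipates the nonconstant modes; with Neumann BCs the spatial average obeys M''+γM'=0 and tends to a finite limit.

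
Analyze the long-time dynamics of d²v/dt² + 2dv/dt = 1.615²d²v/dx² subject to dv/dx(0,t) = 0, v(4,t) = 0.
Long-time behavior: v → 0. Damping (γ=2) dissipates energy; oscillations decay exponentially.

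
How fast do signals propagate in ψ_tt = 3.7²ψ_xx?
Speed = 3.7. Information travels along characteristics x = x₀ ± 3.7t.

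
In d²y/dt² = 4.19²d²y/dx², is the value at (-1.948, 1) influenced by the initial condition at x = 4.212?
No. The domain of dependence is [-6.138, 2.242], and 4.212 is outside this interval.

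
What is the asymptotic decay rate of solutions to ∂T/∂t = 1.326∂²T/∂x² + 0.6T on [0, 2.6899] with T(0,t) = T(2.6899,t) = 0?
Eigenvalues: λₙ = 1.326n²π²/2.6899² - 0.6.
First three modes:
  n=1: λ₁ = 1.326π²/2.6899² - 0.6 ≈ 1.209
  n=2: λ₂ = 5.304π²/2.6899² - 0.6 ≈ 6.635
  n=3: λ₃ = 11.934π²/2.6899² - 0.6 ≈ 15.678
Since 1.326π²/2.6899² ≈ 1.809 > 0.6, all λₙ > 0.
The n=1 mode decays slowest → dominates as t → ∞.
Asymptotic: T ~ c₁ sin(πx/2.6899) e^{-λ₁t} with decay rate λ₁ ≈ 1.209.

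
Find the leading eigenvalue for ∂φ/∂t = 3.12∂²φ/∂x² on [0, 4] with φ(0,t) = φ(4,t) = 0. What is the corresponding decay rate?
Eigenvalues: λₙ = 3.12n²π²/4².
First three modes:
  n=1: λ₁ = 3.12π²/4² ≈ 1.925
  n=2: λ₂ = 12.48π²/4² ≈ 7.698 (4× faster decay)
  n=3: λ₃ = 28.08π²/4² ≈ 17.321 (9× faster decay)
As t → ∞, higher modes decay exponentially faster. The n=1 mode dominates: φ ~ c₁ sin(πx/4) e^{-λ₁t}.
Decay rate: λ₁ = 3.12π²/4² ≈ 1.925.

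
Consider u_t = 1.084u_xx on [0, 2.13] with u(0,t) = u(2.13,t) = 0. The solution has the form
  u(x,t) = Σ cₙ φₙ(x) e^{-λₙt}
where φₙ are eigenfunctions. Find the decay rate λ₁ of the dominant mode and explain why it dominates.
Eigenvalues: λₙ = 1.084n²π²/2.13².
First three modes:
  n=1: λ₁ = 1.084π²/2.13² ≈ 2.358
  n=2: λ₂ = 4.336π²/2.13² ≈ 9.433 (4× faster decay)
  n=3: λ₃ = 9.756π²/2.13² ≈ 21.223 (9× faster decay)
As t → ∞, higher modes decay exponentially faster. The n=1 mode dominates: u ~ c₁ sin(πx/2.13) e^{-λ₁t}.
Decay rate: λ₁ = 1.084π²/2.13² ≈ 2.358.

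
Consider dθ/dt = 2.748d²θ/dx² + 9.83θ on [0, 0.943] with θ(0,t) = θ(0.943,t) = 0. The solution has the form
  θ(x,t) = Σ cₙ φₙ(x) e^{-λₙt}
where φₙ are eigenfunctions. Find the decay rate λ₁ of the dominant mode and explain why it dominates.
Eigenvalues: λₙ = 2.748n²π²/0.943² - 9.83.
First three modes:
  n=1: λ₁ = 2.748π²/0.943² - 9.83 ≈ 20.67
  n=2: λ₂ = 10.992π²/0.943² - 9.83 ≈ 112.168
  n=3: λ₃ = 24.732π²/0.943² - 9.83 ≈ 264.666
Since 2.748π²/0.943² ≈ 30.5 > 9.83, all λₙ > 0.
The n=1 mode decays slowest → dominates as t → ∞.
Asymptotic: θ ~ c₁ sin(πx/0.943) e^{-λ₁t} with decay rate λ₁ ≈ 20.67.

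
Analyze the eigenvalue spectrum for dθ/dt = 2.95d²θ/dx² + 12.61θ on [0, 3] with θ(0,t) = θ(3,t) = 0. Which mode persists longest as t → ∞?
Eigenvalues: λₙ = 2.95n²π²/3² - 12.61.
First three modes:
  n=1: λ₁ = 2.95π²/3² - 12.61 ≈ -9.375
  n=2: λ₂ = 11.8π²/3² - 12.61 ≈ 0.33
  n=3: λ₃ = 26.55π²/3² - 12.61 ≈ 16.505
Since 2.95π²/3² ≈ 3.235 < 12.61, λ₁ < 0.
The n=1 mode grows fastest (−λₙ is largest for n=1) → dominates.
Asymptotic: θ ~ c₁ sin(πx/3) e^{9.375t} (exponential growth at rate −λ₁ ≈ 9.375).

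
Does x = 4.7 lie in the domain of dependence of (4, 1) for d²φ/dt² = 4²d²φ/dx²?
Yes. The domain of dependence is [0, 8], and 4.7 ∈ [0, 8].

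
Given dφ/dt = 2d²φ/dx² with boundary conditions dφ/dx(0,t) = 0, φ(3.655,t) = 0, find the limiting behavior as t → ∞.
φ → 0. Heat escapes through the Dirichlet boundary.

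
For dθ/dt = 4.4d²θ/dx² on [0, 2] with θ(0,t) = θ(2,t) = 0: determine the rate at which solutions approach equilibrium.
Eigenvalues: λₙ = 4.4n²π²/2².
First three modes:
  n=1: λ₁ = 4.4π²/2² ≈ 10.857
  n=2: λ₂ = 17.6π²/2² ≈ 43.426 (4× faster decay)
  n=3: λ₃ = 39.6π²/2² ≈ 97.709 (9× faster decay)
As t → ∞, higher modes decay exponentially faster. The n=1 mode dominates: θ ~ c₁ sin(πx/2) e^{-λ₁t}.
Decay rate: λ₁ = 4.4π²/2² ≈ 10.857.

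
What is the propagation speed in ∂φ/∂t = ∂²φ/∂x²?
Infinite. The heat equation is parabolic, not hyperbolic, so disturbances propagate instantly.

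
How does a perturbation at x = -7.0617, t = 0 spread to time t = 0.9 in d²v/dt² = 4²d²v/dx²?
Domain of influence: [-10.6617, -3.4617]. Data at x = -7.0617 spreads outward at speed 4.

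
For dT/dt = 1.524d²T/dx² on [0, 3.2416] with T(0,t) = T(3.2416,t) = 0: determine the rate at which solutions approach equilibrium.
Eigenvalues: λₙ = 1.524n²π²/3.2416².
First three modes:
  n=1: λ₁ = 1.524π²/3.2416² ≈ 1.431
  n=2: λ₂ = 6.096π²/3.2416² ≈ 5.726 (4× faster decay)
  n=3: λ₃ = 13.716π²/3.2416² ≈ 12.883 (9× faster decay)
As t → ∞, higher modes decay exponentially faster. The n=1 mode dominates: T ~ c₁ sin(πx/3.2416) e^{-λ₁t}.
Decay rate: λ₁ = 1.524π²/3.2416² ≈ 1.431.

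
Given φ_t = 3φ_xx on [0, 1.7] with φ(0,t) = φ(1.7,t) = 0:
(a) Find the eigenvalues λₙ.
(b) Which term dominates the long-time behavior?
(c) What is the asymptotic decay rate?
Eigenvalues: λₙ = 3n²π²/1.7².
First three modes:
  n=1: λ₁ = 3π²/1.7² ≈ 10.245
  n=2: λ₂ = 12π²/1.7² ≈ 40.981 (4× faster decay)
  n=3: λ₃ = 27π²/1.7² ≈ 92.207 (9× faster decay)
As t → ∞, higher modes decay exponentially faster. The n=1 mode dominates: φ ~ c₁ sin(πx/1.7) e^{-λ₁t}.
Decay rate: λ₁ = 3π²/1.7² ≈ 10.245.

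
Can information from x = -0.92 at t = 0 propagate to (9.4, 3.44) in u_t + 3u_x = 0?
Yes. The characteristic through (9.4, 3.44) passes through x = -0.92.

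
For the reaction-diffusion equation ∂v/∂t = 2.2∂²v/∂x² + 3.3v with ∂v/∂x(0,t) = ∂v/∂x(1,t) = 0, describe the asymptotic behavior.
v grows unboundedly. With Neumann BCs the constant mode has diffusion eigenvalue 0, so any r > 0 makes it grow like e^(3.3t); solution grows exponentially.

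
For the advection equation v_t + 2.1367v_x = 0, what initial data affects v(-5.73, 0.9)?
A single point: x = -7.65303. The characteristic through (-5.73, 0.9) is x - 2.1367t = const, so x = -5.73 - 2.1367·0.9 = -7.65303.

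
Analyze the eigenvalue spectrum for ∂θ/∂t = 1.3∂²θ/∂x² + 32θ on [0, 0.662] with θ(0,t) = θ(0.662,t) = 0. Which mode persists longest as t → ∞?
Eigenvalues: λₙ = 1.3n²π²/0.662² - 32.
First three modes:
  n=1: λ₁ = 1.3π²/0.662² - 32 ≈ -2.723
  n=2: λ₂ = 5.2π²/0.662² - 32 ≈ 85.108
  n=3: λ₃ = 11.7π²/0.662² - 32 ≈ 231.493
Since 1.3π²/0.662² ≈ 29.277 < 32, λ₁ < 0.
The n=1 mode grows fastest (−λₙ is largest for n=1) → dominates.
Asymptotic: θ ~ c₁ sin(πx/0.662) e^{2.723t} (exponential growth at rate −λ₁ ≈ 2.723).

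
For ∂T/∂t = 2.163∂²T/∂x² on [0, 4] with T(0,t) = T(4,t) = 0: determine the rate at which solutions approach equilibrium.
Eigenvalues: λₙ = 2.163n²π²/4².
First three modes:
  n=1: λ₁ = 2.163π²/4² ≈ 1.334
  n=2: λ₂ = 8.652π²/4² ≈ 5.337 (4× faster decay)
  n=3: λ₃ = 19.467π²/4² ≈ 12.008 (9× faster decay)
As t → ∞, higher modes decay exponentially faster. The n=1 mode dominates: T ~ c₁ sin(πx/4) e^{-λ₁t}.
Decay rate: λ₁ = 2.163π²/4² ≈ 1.334.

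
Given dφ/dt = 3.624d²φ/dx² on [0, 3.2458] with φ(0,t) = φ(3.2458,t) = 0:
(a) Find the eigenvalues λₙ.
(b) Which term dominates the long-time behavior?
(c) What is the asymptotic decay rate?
Eigenvalues: λₙ = 3.624n²π²/3.2458².
First three modes:
  n=1: λ₁ = 3.624π²/3.2458² ≈ 3.395
  n=2: λ₂ = 14.496π²/3.2458² ≈ 13.58 (4× faster decay)
  n=3: λ₃ = 32.616π²/3.2458² ≈ 30.555 (9× faster decay)
As t → ∞, higher modes decay exponentially faster. The n=1 mode dominates: φ ~ c₁ sin(πx/3.2458) e^{-λ₁t}.
Decay rate: λ₁ = 3.624π²/3.2458² ≈ 3.395.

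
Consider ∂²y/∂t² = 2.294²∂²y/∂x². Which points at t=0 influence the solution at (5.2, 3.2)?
Domain of dependence: [-2.1408, 12.5408]. Signals travel at speed 2.294, so data within |x - 5.2| ≤ 2.294·3.2 = 7.3408 can reach the point.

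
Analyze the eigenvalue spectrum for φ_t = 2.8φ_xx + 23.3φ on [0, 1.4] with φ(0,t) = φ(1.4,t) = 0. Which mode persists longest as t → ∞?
Eigenvalues: λₙ = 2.8n²π²/1.4² - 23.3.
First three modes:
  n=1: λ₁ = 2.8π²/1.4² - 23.3 ≈ -9.201
  n=2: λ₂ = 11.2π²/1.4² - 23.3 ≈ 33.098
  n=3: λ₃ = 25.2π²/1.4² - 23.3 ≈ 103.595
Since 2.8π²/1.4² ≈ 14.099 < 23.3, λ₁ < 0.
The n=1 mode grows fastest (−λₙ is largest for n=1) → dominates.
Asymptotic: φ ~ c₁ sin(πx/1.4) e^{9.201t} (exponential growth at rate −λ₁ ≈ 9.201).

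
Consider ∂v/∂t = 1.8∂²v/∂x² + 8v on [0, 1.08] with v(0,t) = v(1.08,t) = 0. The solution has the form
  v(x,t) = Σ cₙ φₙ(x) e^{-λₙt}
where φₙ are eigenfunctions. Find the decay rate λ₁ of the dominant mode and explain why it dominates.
Eigenvalues: λₙ = 1.8n²π²/1.08² - 8.
First three modes:
  n=1: λ₁ = 1.8π²/1.08² - 8 ≈ 7.231
  n=2: λ₂ = 7.2π²/1.08² - 8 ≈ 52.923
  n=3: λ₃ = 16.2π²/1.08² - 8 ≈ 129.078
Since 1.8π²/1.08² ≈ 15.231 > 8, all λₙ > 0.
The n=1 mode decays slowest → dominates as t → ∞.
Asymptotic: v ~ c₁ sin(πx/1.08) e^{-λ₁t} with decay rate λ₁ ≈ 7.231.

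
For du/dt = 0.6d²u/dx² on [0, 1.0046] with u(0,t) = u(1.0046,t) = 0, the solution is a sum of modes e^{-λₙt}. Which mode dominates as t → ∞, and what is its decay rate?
Eigenvalues: λₙ = 0.6n²π²/1.0046².
First three modes:
  n=1: λ₁ = 0.6π²/1.0046² ≈ 5.868
  n=2: λ₂ = 2.4π²/1.0046² ≈ 23.471 (4× faster decay)
  n=3: λ₃ = 5.4π²/1.0046² ≈ 52.809 (9× faster decay)
As t → ∞, higher modes decay exponentially faster. The n=1 mode dominates: u ~ c₁ sin(πx/1.0046) e^{-λ₁t}.
Decay rate: λ₁ = 0.6π²/1.0046² ≈ 5.868.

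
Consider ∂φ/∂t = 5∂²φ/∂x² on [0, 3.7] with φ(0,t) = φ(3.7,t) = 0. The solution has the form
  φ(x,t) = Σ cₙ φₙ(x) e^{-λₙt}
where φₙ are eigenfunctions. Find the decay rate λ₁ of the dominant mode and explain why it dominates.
Eigenvalues: λₙ = 5n²π²/3.7².
First three modes:
  n=1: λ₁ = 5π²/3.7² ≈ 3.605
  n=2: λ₂ = 20π²/3.7² ≈ 14.419 (4× faster decay)
  n=3: λ₃ = 45π²/3.7² ≈ 32.442 (9× faster decay)
As t → ∞, higher modes decay exponentially faster. The n=1 mode dominates: φ ~ c₁ sin(πx/3.7) e^{-λ₁t}.
Decay rate: λ₁ = 5π²/3.7² ≈ 3.605.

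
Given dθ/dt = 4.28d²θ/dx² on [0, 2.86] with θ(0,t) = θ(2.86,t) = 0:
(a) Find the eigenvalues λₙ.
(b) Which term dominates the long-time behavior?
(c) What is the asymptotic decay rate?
Eigenvalues: λₙ = 4.28n²π²/2.86².
First three modes:
  n=1: λ₁ = 4.28π²/2.86² ≈ 5.164
  n=2: λ₂ = 17.12π²/2.86² ≈ 20.657 (4× faster decay)
  n=3: λ₃ = 38.52π²/2.86² ≈ 46.479 (9× faster decay)
As t → ∞, higher modes decay exponentially faster. The n=1 mode dominates: θ ~ c₁ sin(πx/2.86) e^{-λ₁t}.
Decay rate: λ₁ = 4.28π²/2.86² ≈ 5.164.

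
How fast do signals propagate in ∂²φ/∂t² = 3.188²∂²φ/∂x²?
Speed = 3.188. Information travels along characteristics x = x₀ ± 3.188t.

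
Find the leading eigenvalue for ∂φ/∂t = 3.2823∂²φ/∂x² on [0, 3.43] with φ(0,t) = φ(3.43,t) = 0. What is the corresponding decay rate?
Eigenvalues: λₙ = 3.2823n²π²/3.43².
First three modes:
  n=1: λ₁ = 3.2823π²/3.43² ≈ 2.754
  n=2: λ₂ = 13.1292π²/3.43² ≈ 11.014 (4× faster decay)
  n=3: λ₃ = 29.5407π²/3.43² ≈ 24.782 (9× faster decay)
As t → ∞, higher modes decay exponentially faster. The n=1 mode dominates: φ ~ c₁ sin(πx/3.43) e^{-λ₁t}.
Decay rate: λ₁ = 3.2823π²/3.43² ≈ 2.754.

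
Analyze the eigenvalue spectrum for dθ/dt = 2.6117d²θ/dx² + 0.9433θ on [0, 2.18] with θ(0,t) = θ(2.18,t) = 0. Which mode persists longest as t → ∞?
Eigenvalues: λₙ = 2.6117n²π²/2.18² - 0.9433.
First three modes:
  n=1: λ₁ = 2.6117π²/2.18² - 0.9433 ≈ 4.481
  n=2: λ₂ = 10.4468π²/2.18² - 0.9433 ≈ 20.752
  n=3: λ₃ = 23.5053π²/2.18² - 0.9433 ≈ 47.872
Since 2.6117π²/2.18² ≈ 5.424 > 0.9433, all λₙ > 0.
The n=1 mode decays slowest → dominates as t → ∞.
Asymptotic: θ ~ c₁ sin(πx/2.18) e^{-λ₁t} with decay rate λ₁ ≈ 4.481.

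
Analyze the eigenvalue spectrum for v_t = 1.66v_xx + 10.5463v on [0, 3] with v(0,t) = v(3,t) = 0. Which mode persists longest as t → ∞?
Eigenvalues: λₙ = 1.66n²π²/3² - 10.5463.
First three modes:
  n=1: λ₁ = 1.66π²/3² - 10.5463 ≈ -8.726
  n=2: λ₂ = 6.64π²/3² - 10.5463 ≈ -3.265
  n=3: λ₃ = 14.94π²/3² - 10.5463 ≈ 5.837
Since 1.66π²/3² ≈ 1.82 < 10.5463, λ₁ < 0.
The n=1 mode grows fastest (−λₙ is largest for n=1) → dominates.
Asymptotic: v ~ c₁ sin(πx/3) e^{8.726t} (exponential growth at rate −λ₁ ≈ 8.726).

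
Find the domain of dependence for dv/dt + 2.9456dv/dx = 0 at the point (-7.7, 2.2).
A single point: x = -14.18032. The characteristic through (-7.7, 2.2) is x - 2.9456t = const, so x = -7.7 - 2.9456·2.2 = -14.18032.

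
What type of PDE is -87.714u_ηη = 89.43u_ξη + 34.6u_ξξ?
Rewriting in standard form: -34.6u_ξξ - 89.43u_ξη - 87.714u_ηη = 0. With A = -34.6, B = -89.43, C = -87.714, the discriminant is -4141.8927. This is an elliptic PDE.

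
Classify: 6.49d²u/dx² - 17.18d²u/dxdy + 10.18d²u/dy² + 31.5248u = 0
Hyperbolic (discriminant = 30.8796).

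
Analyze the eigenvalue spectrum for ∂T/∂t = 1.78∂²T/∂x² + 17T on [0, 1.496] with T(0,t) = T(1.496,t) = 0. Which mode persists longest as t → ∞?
Eigenvalues: λₙ = 1.78n²π²/1.496² - 17.
First three modes:
  n=1: λ₁ = 1.78π²/1.496² - 17 ≈ -9.15
  n=2: λ₂ = 7.12π²/1.496² - 17 ≈ 14.399
  n=3: λ₃ = 16.02π²/1.496² - 17 ≈ 53.648
Since 1.78π²/1.496² ≈ 7.85 < 17, λ₁ < 0.
The n=1 mode grows fastest (−λₙ is largest for n=1) → dominates.
Asymptotic: T ~ c₁ sin(πx/1.496) e^{9.15t} (exponential growth at rate −λ₁ ≈ 9.15).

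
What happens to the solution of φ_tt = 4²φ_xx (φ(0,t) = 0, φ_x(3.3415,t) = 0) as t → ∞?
φ oscillates (no decay). Energy is conserved; the solution oscillates indefinitely as standing waves.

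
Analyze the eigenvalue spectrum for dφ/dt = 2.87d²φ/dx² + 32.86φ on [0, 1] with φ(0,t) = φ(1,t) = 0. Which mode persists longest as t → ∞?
Eigenvalues: λₙ = 2.87n²π²/1² - 32.86.
First three modes:
  n=1: λ₁ = 2.87π² - 32.86 ≈ -4.534
  n=2: λ₂ = 11.48π² - 32.86 ≈ 80.443
  n=3: λ₃ = 25.83π² - 32.86 ≈ 222.072
Since 2.87π² ≈ 28.326 < 32.86, λ₁ < 0.
The n=1 mode grows fastest (−λₙ is largest for n=1) → dominates.
Asymptotic: φ ~ c₁ sin(πx/1) e^{4.534t} (exponential growth at rate −λ₁ ≈ 4.534).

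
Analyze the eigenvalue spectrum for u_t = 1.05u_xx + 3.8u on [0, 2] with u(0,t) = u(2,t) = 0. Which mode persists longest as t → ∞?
Eigenvalues: λₙ = 1.05n²π²/2² - 3.8.
First three modes:
  n=1: λ₁ = 1.05π²/2² - 3.8 ≈ -1.209
  n=2: λ₂ = 4.2π²/2² - 3.8 ≈ 6.563
  n=3: λ₃ = 9.45π²/2² - 3.8 ≈ 19.517
Since 1.05π²/2² ≈ 2.591 < 3.8, λ₁ < 0.
The n=1 mode grows fastest (−λₙ is largest for n=1) → dominates.
Asymptotic: u ~ c₁ sin(πx/2) e^{1.209t} (exponential growth at rate −λ₁ ≈ 1.209).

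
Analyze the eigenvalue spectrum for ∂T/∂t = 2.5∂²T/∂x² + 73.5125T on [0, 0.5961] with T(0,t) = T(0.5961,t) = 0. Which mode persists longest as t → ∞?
Eigenvalues: λₙ = 2.5n²π²/0.5961² - 73.5125.
First three modes:
  n=1: λ₁ = 2.5π²/0.5961² - 73.5125 ≈ -4.074
  n=2: λ₂ = 10π²/0.5961² - 73.5125 ≈ 204.242
  n=3: λ₃ = 22.5π²/0.5961² - 73.5125 ≈ 551.436
Since 2.5π²/0.5961² ≈ 69.439 < 73.5125, λ₁ < 0.
The n=1 mode grows fastest (−λₙ is largest for n=1) → dominates.
Asymptotic: T ~ c₁ sin(πx/0.5961) e^{4.074t} (exponential growth at rate −λ₁ ≈ 4.074).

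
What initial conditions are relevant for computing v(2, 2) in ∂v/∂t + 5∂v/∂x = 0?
A single point: x = -8. The characteristic through (2, 2) is x - 5t = const, so x = 2 - 5·2 = -8.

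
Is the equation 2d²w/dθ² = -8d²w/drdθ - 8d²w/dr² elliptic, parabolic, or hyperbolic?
Rewriting in standard form: 8d²w/dr² + 8d²w/drdθ + 2d²w/dθ² = 0. Computing B² - 4AC with A = 8, B = 8, C = 2: discriminant = 0 (zero). Answer: parabolic.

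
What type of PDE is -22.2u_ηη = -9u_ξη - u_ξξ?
Rewriting in standard form: u_ξξ + 9u_ξη - 22.2u_ηη = 0. With A = 1, B = 9, C = -22.2, the discriminant is 169.8. This is a hyperbolic PDE.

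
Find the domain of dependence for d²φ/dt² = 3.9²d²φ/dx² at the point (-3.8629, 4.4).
Domain of dependence: [-21.0229, 13.2971]. Signals travel at speed 3.9, so data within |x - -3.8629| ≤ 3.9·4.4 = 17.16 can reach the point.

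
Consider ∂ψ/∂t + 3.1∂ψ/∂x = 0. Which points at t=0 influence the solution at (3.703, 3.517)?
A single point: x = -7.1997. The characteristic through (3.703, 3.517) is x - 3.1t = const, so x = 3.703 - 3.1·3.517 = -7.1997.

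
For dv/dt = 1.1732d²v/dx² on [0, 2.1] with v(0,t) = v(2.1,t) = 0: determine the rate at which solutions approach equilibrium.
Eigenvalues: λₙ = 1.1732n²π²/2.1².
First three modes:
  n=1: λ₁ = 1.1732π²/2.1² ≈ 2.626
  n=2: λ₂ = 4.6928π²/2.1² ≈ 10.503 (4× faster decay)
  n=3: λ₃ = 10.5588π²/2.1² ≈ 23.631 (9× faster decay)
As t → ∞, higher modes decay exponentially faster. The n=1 mode dominates: v ~ c₁ sin(πx/2.1) e^{-λ₁t}.
Decay rate: λ₁ = 1.1732π²/2.1² ≈ 2.626.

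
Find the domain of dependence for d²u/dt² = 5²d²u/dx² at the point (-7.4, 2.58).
Domain of dependence: [-20.3, 5.5]. Signals travel at speed 5, so data within |x - -7.4| ≤ 5·2.58 = 12.9 can reach the point.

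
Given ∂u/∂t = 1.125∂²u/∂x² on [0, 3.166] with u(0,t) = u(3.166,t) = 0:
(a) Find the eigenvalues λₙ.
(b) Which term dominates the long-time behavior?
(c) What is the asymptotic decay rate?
Eigenvalues: λₙ = 1.125n²π²/3.166².
First three modes:
  n=1: λ₁ = 1.125π²/3.166² ≈ 1.108
  n=2: λ₂ = 4.5π²/3.166² ≈ 4.431 (4× faster decay)
  n=3: λ₃ = 10.125π²/3.166² ≈ 9.969 (9× faster decay)
As t → ∞, higher modes decay exponentially faster. The n=1 mode dominates: u ~ c₁ sin(πx/3.166) e^{-λ₁t}.
Decay rate: λ₁ = 1.125π²/3.166² ≈ 1.108.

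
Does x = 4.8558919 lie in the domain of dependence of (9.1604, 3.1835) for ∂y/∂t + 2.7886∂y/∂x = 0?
No. Only data at x = 0.2828919 affects (9.1604, 3.1835). Advection has one-way propagation along characteristics.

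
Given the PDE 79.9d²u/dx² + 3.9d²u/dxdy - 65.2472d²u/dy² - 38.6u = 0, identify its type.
The second-order coefficients are A = 79.9, B = 3.9, C = -65.2472. Since B² - 4AC = 20868.21512 > 0, this is a hyperbolic PDE.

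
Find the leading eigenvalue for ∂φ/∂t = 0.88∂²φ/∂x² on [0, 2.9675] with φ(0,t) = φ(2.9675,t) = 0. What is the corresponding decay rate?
Eigenvalues: λₙ = 0.88n²π²/2.9675².
First three modes:
  n=1: λ₁ = 0.88π²/2.9675² ≈ 0.986
  n=2: λ₂ = 3.52π²/2.9675² ≈ 3.945 (4× faster decay)
  n=3: λ₃ = 7.92π²/2.9675² ≈ 8.877 (9× faster decay)
As t → ∞, higher modes decay exponentially faster. The n=1 mode dominates: φ ~ c₁ sin(πx/2.9675) e^{-λ₁t}.
Decay rate: λ₁ = 0.88π²/2.9675² ≈ 0.986.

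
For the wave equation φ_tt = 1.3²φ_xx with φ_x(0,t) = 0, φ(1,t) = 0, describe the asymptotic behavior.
φ oscillates (no decay). Energy is conserved; the solution oscillates indefinitely as standing waves.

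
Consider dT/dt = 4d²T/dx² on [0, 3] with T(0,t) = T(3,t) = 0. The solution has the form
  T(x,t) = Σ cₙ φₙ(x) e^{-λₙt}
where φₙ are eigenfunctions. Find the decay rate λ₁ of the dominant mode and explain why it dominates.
Eigenvalues: λₙ = 4n²π²/3².
First three modes:
  n=1: λ₁ = 4π²/3² ≈ 4.386
  n=2: λ₂ = 16π²/3² ≈ 17.546 (4× faster decay)
  n=3: λ₃ = 36π²/3² ≈ 39.478 (9× faster decay)
As t → ∞, higher modes decay exponentially faster. The n=1 mode dominates: T ~ c₁ sin(πx/3) e^{-λ₁t}.
Decay rate: λ₁ = 4π²/3² ≈ 4.386.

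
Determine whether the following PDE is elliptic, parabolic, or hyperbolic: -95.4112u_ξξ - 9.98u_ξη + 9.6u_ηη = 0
Coefficients: A = -95.4112, B = -9.98, C = 9.6. B² - 4AC = 3763.39048, which is positive, so the equation is hyperbolic.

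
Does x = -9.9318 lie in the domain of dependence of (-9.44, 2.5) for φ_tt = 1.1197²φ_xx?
Yes. The domain of dependence is [-12.23925, -6.64075], and -9.9318 ∈ [-12.23925, -6.64075].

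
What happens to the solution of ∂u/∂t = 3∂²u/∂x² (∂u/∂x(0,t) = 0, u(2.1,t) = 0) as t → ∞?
u → 0. Heat escapes through the Dirichlet boundary.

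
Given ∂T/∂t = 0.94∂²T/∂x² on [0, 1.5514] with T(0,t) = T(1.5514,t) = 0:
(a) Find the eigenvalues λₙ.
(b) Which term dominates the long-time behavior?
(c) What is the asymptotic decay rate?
Eigenvalues: λₙ = 0.94n²π²/1.5514².
First three modes:
  n=1: λ₁ = 0.94π²/1.5514² ≈ 3.855
  n=2: λ₂ = 3.76π²/1.5514² ≈ 15.418 (4× faster decay)
  n=3: λ₃ = 8.46π²/1.5514² ≈ 34.691 (9× faster decay)
As t → ∞, higher modes decay exponentially faster. The n=1 mode dominates: T ~ c₁ sin(πx/1.5514) e^{-λ₁t}.
Decay rate: λ₁ = 0.94π²/1.5514² ≈ 3.855.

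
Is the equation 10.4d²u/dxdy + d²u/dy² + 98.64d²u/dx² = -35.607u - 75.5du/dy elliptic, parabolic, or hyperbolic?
Rewriting in standard form: 98.64d²u/dx² + 10.4d²u/dxdy + d²u/dy² + 75.5du/dy + 35.607u = 0. Computing B² - 4AC with A = 98.64, B = 10.4, C = 1: discriminant = -286.4 (negative). Answer: elliptic.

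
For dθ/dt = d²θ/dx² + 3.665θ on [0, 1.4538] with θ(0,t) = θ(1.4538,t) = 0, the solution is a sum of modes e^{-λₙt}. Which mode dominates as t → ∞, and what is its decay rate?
Eigenvalues: λₙ = n²π²/1.4538² - 3.665.
First three modes:
  n=1: λ₁ = π²/1.4538² - 3.665 ≈ 1.005
  n=2: λ₂ = 4π²/1.4538² - 3.665 ≈ 15.014
  n=3: λ₃ = 9π²/1.4538² - 3.665 ≈ 38.362
Since π²/1.4538² ≈ 4.67 > 3.665, all λₙ > 0.
The n=1 mode decays slowest → dominates as t → ∞.
Asymptotic: θ ~ c₁ sin(πx/1.4538) e^{-λ₁t} with decay rate λ₁ ≈ 1.005.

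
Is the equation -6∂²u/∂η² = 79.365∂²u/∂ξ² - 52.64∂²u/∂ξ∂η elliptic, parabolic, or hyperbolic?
Rewriting in standard form: -79.365∂²u/∂ξ² + 52.64∂²u/∂ξ∂η - 6∂²u/∂η² = 0. Computing B² - 4AC with A = -79.365, B = 52.64, C = -6: discriminant = 866.2096 (positive). Answer: hyperbolic.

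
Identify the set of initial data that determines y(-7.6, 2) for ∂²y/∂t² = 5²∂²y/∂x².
Domain of dependence: [-17.6, 2.4]. Signals travel at speed 5, so data within |x - -7.6| ≤ 5·2 = 10 can reach the point.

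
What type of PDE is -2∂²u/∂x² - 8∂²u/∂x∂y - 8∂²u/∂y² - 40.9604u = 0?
With A = -2, B = -8, C = -8, the discriminant is 0. This is a parabolic PDE.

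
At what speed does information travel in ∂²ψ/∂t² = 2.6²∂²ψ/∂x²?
Speed = 2.6. Information travels along characteristics x = x₀ ± 2.6t.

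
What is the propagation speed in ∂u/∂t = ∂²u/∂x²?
Infinite. The heat equation is parabolic, not hyperbolic, so disturbances propagate instantly.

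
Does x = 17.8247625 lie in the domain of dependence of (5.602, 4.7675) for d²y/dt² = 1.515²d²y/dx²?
No. The domain of dependence is [-1.6207625, 12.8247625], and 17.8247625 is outside this interval.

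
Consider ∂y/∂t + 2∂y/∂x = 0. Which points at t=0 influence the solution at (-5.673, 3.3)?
A single point: x = -12.273. The characteristic through (-5.673, 3.3) is x - 2t = const, so x = -5.673 - 2·3.3 = -12.273.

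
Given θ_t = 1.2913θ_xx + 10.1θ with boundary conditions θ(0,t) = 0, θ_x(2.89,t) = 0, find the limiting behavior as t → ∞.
θ grows unboundedly. Reaction dominates diffusion (r=10.1 > κπ²/(4L²)≈0.38); solution grows exponentially.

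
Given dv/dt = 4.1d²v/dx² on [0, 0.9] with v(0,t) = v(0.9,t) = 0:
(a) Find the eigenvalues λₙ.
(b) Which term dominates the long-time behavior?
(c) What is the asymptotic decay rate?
Eigenvalues: λₙ = 4.1n²π²/0.9².
First three modes:
  n=1: λ₁ = 4.1π²/0.9² ≈ 49.957
  n=2: λ₂ = 16.4π²/0.9² ≈ 199.829 (4× faster decay)
  n=3: λ₃ = 36.9π²/0.9² ≈ 449.615 (9× faster decay)
As t → ∞, higher modes decay exponentially faster. The n=1 mode dominates: v ~ c₁ sin(πx/0.9) e^{-λ₁t}.
Decay rate: λ₁ = 4.1π²/0.9² ≈ 49.957.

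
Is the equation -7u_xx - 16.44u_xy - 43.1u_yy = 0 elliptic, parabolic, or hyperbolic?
Computing B² - 4AC with A = -7, B = -16.44, C = -43.1: discriminant = -936.5264 (negative). Answer: elliptic.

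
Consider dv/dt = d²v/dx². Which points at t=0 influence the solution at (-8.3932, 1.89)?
The entire real line. The heat equation has infinite propagation speed: any initial disturbance instantly affects all points (though exponentially small far away).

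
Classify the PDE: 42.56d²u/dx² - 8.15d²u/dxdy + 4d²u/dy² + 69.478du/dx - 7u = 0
A = 42.56, B = -8.15, C = 4. Discriminant B² - 4AC = -614.5375. Since -614.5375 < 0, elliptic.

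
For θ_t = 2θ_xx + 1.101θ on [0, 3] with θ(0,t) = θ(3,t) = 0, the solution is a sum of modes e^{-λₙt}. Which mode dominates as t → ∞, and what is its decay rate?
Eigenvalues: λₙ = 2n²π²/3² - 1.101.
First three modes:
  n=1: λ₁ = 2π²/3² - 1.101 ≈ 1.092
  n=2: λ₂ = 8π²/3² - 1.101 ≈ 7.672
  n=3: λ₃ = 18π²/3² - 1.101 ≈ 18.638
Since 2π²/3² ≈ 2.193 > 1.101, all λₙ > 0.
The n=1 mode decays slowest → dominates as t → ∞.
Asymptotic: θ ~ c₁ sin(πx/3) e^{-λ₁t} with decay rate λ₁ ≈ 1.092.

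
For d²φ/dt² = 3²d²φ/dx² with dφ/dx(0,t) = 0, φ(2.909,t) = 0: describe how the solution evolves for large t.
φ oscillates (no decay). Energy is conserved; the solution oscillates indefinitely as standing waves.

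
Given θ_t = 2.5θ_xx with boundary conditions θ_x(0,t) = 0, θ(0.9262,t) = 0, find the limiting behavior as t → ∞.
θ → 0. Heat escapes through the Dirichlet boundary.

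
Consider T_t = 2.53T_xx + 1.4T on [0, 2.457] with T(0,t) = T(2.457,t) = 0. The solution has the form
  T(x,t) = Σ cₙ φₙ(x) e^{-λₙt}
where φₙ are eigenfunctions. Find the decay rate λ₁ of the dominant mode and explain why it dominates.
Eigenvalues: λₙ = 2.53n²π²/2.457² - 1.4.
First three modes:
  n=1: λ₁ = 2.53π²/2.457² - 1.4 ≈ 2.736
  n=2: λ₂ = 10.12π²/2.457² - 1.4 ≈ 15.145
  n=3: λ₃ = 22.77π²/2.457² - 1.4 ≈ 35.827
Since 2.53π²/2.457² ≈ 4.136 > 1.4, all λₙ > 0.
The n=1 mode decays slowest → dominates as t → ∞.
Asymptotic: T ~ c₁ sin(πx/2.457) e^{-λ₁t} with decay rate λ₁ ≈ 2.736.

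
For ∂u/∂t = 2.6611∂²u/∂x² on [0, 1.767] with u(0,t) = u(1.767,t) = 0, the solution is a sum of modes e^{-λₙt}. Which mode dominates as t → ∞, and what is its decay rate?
Eigenvalues: λₙ = 2.6611n²π²/1.767².
First three modes:
  n=1: λ₁ = 2.6611π²/1.767² ≈ 8.412
  n=2: λ₂ = 10.6444π²/1.767² ≈ 33.647 (4× faster decay)
  n=3: λ₃ = 23.9499π²/1.767² ≈ 75.706 (9× faster decay)
As t → ∞, higher modes decay exponentially faster. The n=1 mode dominates: u ~ c₁ sin(πx/1.767) e^{-λ₁t}.
Decay rate: λ₁ = 2.6611π²/1.767² ≈ 8.412.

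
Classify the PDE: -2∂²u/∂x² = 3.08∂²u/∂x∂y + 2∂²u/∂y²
Rewriting in standard form: -2∂²u/∂x² - 3.08∂²u/∂x∂y - 2∂²u/∂y² = 0. A = -2, B = -3.08, C = -2. Discriminant B² - 4AC = -6.5136. Since -6.5136 < 0, elliptic.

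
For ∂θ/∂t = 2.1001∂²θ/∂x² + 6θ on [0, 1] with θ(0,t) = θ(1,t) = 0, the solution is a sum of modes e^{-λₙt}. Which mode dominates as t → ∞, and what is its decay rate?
Eigenvalues: λₙ = 2.1001n²π²/1² - 6.
First three modes:
  n=1: λ₁ = 2.1001π² - 6 ≈ 14.727
  n=2: λ₂ = 8.4004π² - 6 ≈ 76.909
  n=3: λ₃ = 18.9009π² - 6 ≈ 180.544
Since 2.1001π² ≈ 20.727 > 6, all λₙ > 0.
The n=1 mode decays slowest → dominates as t → ∞.
Asymptotic: θ ~ c₁ sin(πx/1) e^{-λ₁t} with decay rate λ₁ ≈ 14.727.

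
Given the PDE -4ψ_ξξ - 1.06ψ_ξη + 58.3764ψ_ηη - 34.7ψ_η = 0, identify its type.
The second-order coefficients are A = -4, B = -1.06, C = 58.3764. Since B² - 4AC = 935.146 > 0, this is a hyperbolic PDE.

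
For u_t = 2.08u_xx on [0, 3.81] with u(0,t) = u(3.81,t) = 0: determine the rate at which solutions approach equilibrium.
Eigenvalues: λₙ = 2.08n²π²/3.81².
First three modes:
  n=1: λ₁ = 2.08π²/3.81² ≈ 1.414
  n=2: λ₂ = 8.32π²/3.81² ≈ 5.657 (4× faster decay)
  n=3: λ₃ = 18.72π²/3.81² ≈ 12.728 (9× faster decay)
As t → ∞, higher modes decay exponentially faster. The n=1 mode dominates: u ~ c₁ sin(πx/3.81) e^{-λ₁t}.
Decay rate: λ₁ = 2.08π²/3.81² ≈ 1.414.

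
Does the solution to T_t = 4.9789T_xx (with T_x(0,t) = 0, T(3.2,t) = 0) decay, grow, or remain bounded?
T → 0. Heat escapes through the Dirichlet boundary.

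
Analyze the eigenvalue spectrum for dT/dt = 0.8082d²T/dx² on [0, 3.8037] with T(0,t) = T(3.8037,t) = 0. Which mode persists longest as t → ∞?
Eigenvalues: λₙ = 0.8082n²π²/3.8037².
First three modes:
  n=1: λ₁ = 0.8082π²/3.8037² ≈ 0.551
  n=2: λ₂ = 3.2328π²/3.8037² ≈ 2.205 (4× faster decay)
  n=3: λ₃ = 7.2738π²/3.8037² ≈ 4.962 (9× faster decay)
As t → ∞, higher modes decay exponentially faster. The n=1 mode dominates: T ~ c₁ sin(πx/3.8037) e^{-λ₁t}.
Decay rate: λ₁ = 0.8082π²/3.8037² ≈ 0.551.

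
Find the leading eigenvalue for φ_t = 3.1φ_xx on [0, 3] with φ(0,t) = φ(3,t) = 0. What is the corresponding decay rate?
Eigenvalues: λₙ = 3.1n²π²/3².
First three modes:
  n=1: λ₁ = 3.1π²/3² ≈ 3.4
  n=2: λ₂ = 12.4π²/3² ≈ 13.598 (4× faster decay)
  n=3: λ₃ = 27.9π²/3² ≈ 30.596 (9× faster decay)
As t → ∞, higher modes decay exponentially faster. The n=1 mode dominates: φ ~ c₁ sin(πx/3) e^{-λ₁t}.
Decay rate: λ₁ = 3.1π²/3² ≈ 3.4.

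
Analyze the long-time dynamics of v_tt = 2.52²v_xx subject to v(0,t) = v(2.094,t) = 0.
Long-time behavior: v oscillates (no decay). Energy is conserved; the solution oscillates indefinitely as standing waves.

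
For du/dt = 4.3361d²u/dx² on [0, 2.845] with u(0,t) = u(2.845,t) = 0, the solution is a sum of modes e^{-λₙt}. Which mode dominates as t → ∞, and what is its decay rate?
Eigenvalues: λₙ = 4.3361n²π²/2.845².
First three modes:
  n=1: λ₁ = 4.3361π²/2.845² ≈ 5.287
  n=2: λ₂ = 17.3444π²/2.845² ≈ 21.149 (4× faster decay)
  n=3: λ₃ = 39.0249π²/2.845² ≈ 47.586 (9× faster decay)
As t → ∞, higher modes decay exponentially faster. The n=1 mode dominates: u ~ c₁ sin(πx/2.845) e^{-λ₁t}.
Decay rate: λ₁ = 4.3361π²/2.845² ≈ 5.287.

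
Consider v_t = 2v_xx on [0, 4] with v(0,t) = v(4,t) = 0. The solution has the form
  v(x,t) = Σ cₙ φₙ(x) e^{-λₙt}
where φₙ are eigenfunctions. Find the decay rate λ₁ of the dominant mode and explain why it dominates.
Eigenvalues: λₙ = 2n²π²/4².
First three modes:
  n=1: λ₁ = 2π²/4² ≈ 1.234
  n=2: λ₂ = 8π²/4² ≈ 4.935 (4× faster decay)
  n=3: λ₃ = 18π²/4² ≈ 11.103 (9× faster decay)
As t → ∞, higher modes decay exponentially faster. The n=1 mode dominates: v ~ c₁ sin(πx/4) e^{-λ₁t}.
Decay rate: λ₁ = 2π²/4² ≈ 1.234.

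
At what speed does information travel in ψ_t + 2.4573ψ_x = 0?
Speed = 2.4573. Information travels along x - 2.4573t = const (rightward).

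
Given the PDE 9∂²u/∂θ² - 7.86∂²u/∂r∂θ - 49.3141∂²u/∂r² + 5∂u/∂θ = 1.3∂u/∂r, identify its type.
Rewriting in standard form: -49.3141∂²u/∂r² - 7.86∂²u/∂r∂θ + 9∂²u/∂θ² - 1.3∂u/∂r + 5∂u/∂θ = 0. The second-order coefficients are A = -49.3141, B = -7.86, C = 9. Since B² - 4AC = 1837.0872 > 0, this is a hyperbolic PDE.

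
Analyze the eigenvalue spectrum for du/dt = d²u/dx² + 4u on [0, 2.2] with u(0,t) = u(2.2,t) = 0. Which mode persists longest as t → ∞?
Eigenvalues: λₙ = n²π²/2.2² - 4.
First three modes:
  n=1: λ₁ = π²/2.2² - 4 ≈ -1.961
  n=2: λ₂ = 4π²/2.2² - 4 ≈ 4.157
  n=3: λ₃ = 9π²/2.2² - 4 ≈ 14.353
Since π²/2.2² ≈ 2.039 < 4, λ₁ < 0.
The n=1 mode grows fastest (−λₙ is largest for n=1) → dominates.
Asymptotic: u ~ c₁ sin(πx/2.2) e^{1.961t} (exponential growth at rate −λ₁ ≈ 1.961).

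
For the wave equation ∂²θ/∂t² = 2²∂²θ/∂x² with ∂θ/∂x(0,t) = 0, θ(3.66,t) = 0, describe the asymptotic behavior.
θ oscillates (no decay). Energy is conserved; the solution oscillates indefinitely as standing waves.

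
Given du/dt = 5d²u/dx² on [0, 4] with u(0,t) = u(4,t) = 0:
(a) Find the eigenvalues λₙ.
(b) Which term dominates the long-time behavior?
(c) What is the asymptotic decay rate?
Eigenvalues: λₙ = 5n²π²/4².
First three modes:
  n=1: λ₁ = 5π²/4² ≈ 3.084
  n=2: λ₂ = 20π²/4² ≈ 12.337 (4× faster decay)
  n=3: λ₃ = 45π²/4² ≈ 27.758 (9× faster decay)
As t → ∞, higher modes decay exponentially faster. The n=1 mode dominates: u ~ c₁ sin(πx/4) e^{-λ₁t}.
Decay rate: λ₁ = 5π²/4² ≈ 3.084.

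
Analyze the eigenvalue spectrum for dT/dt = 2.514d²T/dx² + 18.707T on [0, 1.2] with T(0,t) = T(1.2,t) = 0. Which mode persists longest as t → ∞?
Eigenvalues: λₙ = 2.514n²π²/1.2² - 18.707.
First three modes:
  n=1: λ₁ = 2.514π²/1.2² - 18.707 ≈ -1.476
  n=2: λ₂ = 10.056π²/1.2² - 18.707 ≈ 50.216
  n=3: λ₃ = 22.626π²/1.2² - 18.707 ≈ 136.369
Since 2.514π²/1.2² ≈ 17.231 < 18.707, λ₁ < 0.
The n=1 mode grows fastest (−λₙ is largest for n=1) → dominates.
Asymptotic: T ~ c₁ sin(πx/1.2) e^{1.476t} (exponential growth at rate −λ₁ ≈ 1.476).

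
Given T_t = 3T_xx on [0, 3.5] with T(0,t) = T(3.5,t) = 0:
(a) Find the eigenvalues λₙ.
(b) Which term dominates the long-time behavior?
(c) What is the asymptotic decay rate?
Eigenvalues: λₙ = 3n²π²/3.5².
First three modes:
  n=1: λ₁ = 3π²/3.5² ≈ 2.417
  n=2: λ₂ = 12π²/3.5² ≈ 9.668 (4× faster decay)
  n=3: λ₃ = 27π²/3.5² ≈ 21.753 (9× faster decay)
As t → ∞, higher modes decay exponentially faster. The n=1 mode dominates: T ~ c₁ sin(πx/3.5) e^{-λ₁t}.
Decay rate: λ₁ = 3π²/3.5² ≈ 2.417.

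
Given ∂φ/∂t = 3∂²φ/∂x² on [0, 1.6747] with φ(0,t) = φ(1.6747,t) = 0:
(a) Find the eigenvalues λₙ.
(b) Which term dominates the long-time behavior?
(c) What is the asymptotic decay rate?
Eigenvalues: λₙ = 3n²π²/1.6747².
First three modes:
  n=1: λ₁ = 3π²/1.6747² ≈ 10.557
  n=2: λ₂ = 12π²/1.6747² ≈ 42.229 (4× faster decay)
  n=3: λ₃ = 27π²/1.6747² ≈ 95.014 (9× faster decay)
As t → ∞, higher modes decay exponentially faster. The n=1 mode dominates: φ ~ c₁ sin(πx/1.6747) e^{-λ₁t}.
Decay rate: λ₁ = 3π²/1.6747² ≈ 10.557.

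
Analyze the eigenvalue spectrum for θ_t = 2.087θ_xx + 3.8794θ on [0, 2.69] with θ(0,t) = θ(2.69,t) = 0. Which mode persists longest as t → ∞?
Eigenvalues: λₙ = 2.087n²π²/2.69² - 3.8794.
First three modes:
  n=1: λ₁ = 2.087π²/2.69² - 3.8794 ≈ -1.033
  n=2: λ₂ = 8.348π²/2.69² - 3.8794 ≈ 7.507
  n=3: λ₃ = 18.783π²/2.69² - 3.8794 ≈ 21.739
Since 2.087π²/2.69² ≈ 2.847 < 3.8794, λ₁ < 0.
The n=1 mode grows fastest (−λₙ is largest for n=1) → dominates.
Asymptotic: θ ~ c₁ sin(πx/2.69) e^{1.033t} (exponential growth at rate −λ₁ ≈ 1.033).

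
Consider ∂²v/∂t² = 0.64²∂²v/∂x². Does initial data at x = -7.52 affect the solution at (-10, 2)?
No. The domain of dependence is [-11.28, -8.72], and -7.52 is outside this interval.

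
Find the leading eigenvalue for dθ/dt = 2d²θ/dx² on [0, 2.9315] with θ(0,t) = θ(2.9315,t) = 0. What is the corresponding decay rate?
Eigenvalues: λₙ = 2n²π²/2.9315².
First three modes:
  n=1: λ₁ = 2π²/2.9315² ≈ 2.297
  n=2: λ₂ = 8π²/2.9315² ≈ 9.188 (4× faster decay)
  n=3: λ₃ = 18π²/2.9315² ≈ 20.672 (9× faster decay)
As t → ∞, higher modes decay exponentially faster. The n=1 mode dominates: θ ~ c₁ sin(πx/2.9315) e^{-λ₁t}.
Decay rate: λ₁ = 2π²/2.9315² ≈ 2.297.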